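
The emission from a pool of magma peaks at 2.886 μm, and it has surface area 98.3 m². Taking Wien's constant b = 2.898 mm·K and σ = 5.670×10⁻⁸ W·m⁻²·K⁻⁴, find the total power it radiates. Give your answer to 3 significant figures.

P ≈ 5.67×10⁶ W

Wien's law: T = b/λ_max = 2.898×10⁻³/2.886×10⁻⁶ = 1004.16 K.
Area A = 98.3 m².
Then P = σAT⁴ = 5.670×10⁻⁸×98.3×(1004.16)⁴ = 5.67×10⁶ W.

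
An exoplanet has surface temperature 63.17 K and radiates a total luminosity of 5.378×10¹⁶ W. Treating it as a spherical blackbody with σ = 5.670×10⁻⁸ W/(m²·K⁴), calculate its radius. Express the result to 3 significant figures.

L = 4πR²σT⁴ ⇒ R = √(L/(4πσT⁴)).
σT⁴ = 0.902873 W/m², so R = √(5.378×10¹⁶/(4π×0.902873)) = 6.88×10⁷ m.

R ≈ 6.88×10⁷ m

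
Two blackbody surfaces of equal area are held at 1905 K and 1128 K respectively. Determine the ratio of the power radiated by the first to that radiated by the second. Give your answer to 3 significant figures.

With equal areas, P₁/P₂ = (T₁/T₂)⁴ = (1905/1128)⁴ = 8.13.

P₁/P₂ ≈ 8.13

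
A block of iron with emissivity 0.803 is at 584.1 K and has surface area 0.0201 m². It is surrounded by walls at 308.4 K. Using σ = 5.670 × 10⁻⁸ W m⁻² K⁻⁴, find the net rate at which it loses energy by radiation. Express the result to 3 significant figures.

Area A = 0.0201 m².
Net radiated power P_net = εσA(T⁴ − T₀⁴) = 0.803×5.670×10⁻⁸×0.0201×(584.1⁴ − 308.4⁴).
T⁴ − T₀⁴ = 1.16399×10¹¹ − 9.04602×10⁹ = 1.07353×10¹¹ K⁴, so P_net = 98.2 W.

Net loss ≈ 98.2 W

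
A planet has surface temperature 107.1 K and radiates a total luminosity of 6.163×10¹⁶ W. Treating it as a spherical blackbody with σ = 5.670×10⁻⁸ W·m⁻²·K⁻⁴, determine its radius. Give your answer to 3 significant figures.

L = 4πR²σT⁴ ⇒ R = √(L/(4πσT⁴)).
σT⁴ = 7.46004 W/m², so R = √(6.163×10¹⁶/(4π×7.46004)) = 2.56×10⁷ m.

R ≈ 2.56×10⁷ m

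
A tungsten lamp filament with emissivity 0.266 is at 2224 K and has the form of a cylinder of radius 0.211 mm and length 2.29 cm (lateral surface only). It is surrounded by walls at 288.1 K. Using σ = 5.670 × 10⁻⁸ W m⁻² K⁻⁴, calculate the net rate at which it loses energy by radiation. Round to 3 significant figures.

Net loss ≈ 11.2 W

Lateral area A = 2πrL = 2π×2.11×10⁻⁴×0.0229 = 3.03597×10⁻⁵ m².
Net radiated power P_net = εσA(T⁴ − T₀⁴) = 0.266×5.670×10⁻⁸×3.03597×10⁻⁵×(2224⁴ − 288.1⁴).
T⁴ − T₀⁴ = 2.44647×10¹³ − 6.88927×10⁹ = 2.44578×10¹³ K⁴, so P_net = 11.2 W.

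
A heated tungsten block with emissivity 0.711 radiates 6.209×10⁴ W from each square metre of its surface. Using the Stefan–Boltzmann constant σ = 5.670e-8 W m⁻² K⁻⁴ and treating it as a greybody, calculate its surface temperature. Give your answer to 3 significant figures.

T ≈ 1.11×10³ K

I = εσT⁴, so T = (I/εσ)^(1/4) = (6.209×10⁴/(0.711×5.670×10⁻⁸))^(1/4) = 1.11×10³ K.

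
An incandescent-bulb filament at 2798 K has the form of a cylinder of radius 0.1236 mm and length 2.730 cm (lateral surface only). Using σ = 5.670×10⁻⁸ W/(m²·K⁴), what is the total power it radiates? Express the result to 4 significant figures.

Lateral area A = 2πrL = 2π×1.236×10⁻⁴×0.02730 = 2.12012×10⁻⁵ m².
P = σAT⁴ = 5.670×10⁻⁸ × 2.12012×10⁻⁵ × (2798)⁴ = 73.68 W.

P ≈ 73.68 W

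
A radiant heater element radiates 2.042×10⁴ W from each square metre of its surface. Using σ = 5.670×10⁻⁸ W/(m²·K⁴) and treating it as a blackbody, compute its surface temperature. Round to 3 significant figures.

T ≈ 775 K

I = σT⁴, so T = (I/σ)^(1/4) = (2.042×10⁴/(5.670×10⁻⁸))^(1/4) = 775 K.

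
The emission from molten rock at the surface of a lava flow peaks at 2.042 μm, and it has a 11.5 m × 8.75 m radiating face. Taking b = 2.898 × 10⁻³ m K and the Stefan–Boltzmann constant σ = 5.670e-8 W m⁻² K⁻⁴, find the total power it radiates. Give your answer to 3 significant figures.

P ≈ 2.31×10⁷ W

Wien's law: T = b/λ_max = 2.898×10⁻³/2.042×10⁻⁶ = 1419.20 K.
Area A = 11.5 × 8.75 = 100.625 m².
Then P = σAT⁴ = 5.670×10⁻⁸×100.625×(1419.20)⁴ = 2.31×10⁷ W.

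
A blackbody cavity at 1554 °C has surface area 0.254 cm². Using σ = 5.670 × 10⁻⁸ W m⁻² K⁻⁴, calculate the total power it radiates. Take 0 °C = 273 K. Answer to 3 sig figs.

P ≈ 16.0 W

T = 1554 °C + 273 = 1827 K.
Area A = 0.254 cm² = 2.54×10⁻⁵ m².
P = σAT⁴ = 5.670×10⁻⁸ × 2.54×10⁻⁵ × (1827)⁴ = 16.0 W.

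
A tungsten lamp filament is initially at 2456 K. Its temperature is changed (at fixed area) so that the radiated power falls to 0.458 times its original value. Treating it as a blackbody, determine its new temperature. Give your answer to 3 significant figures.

T₂ ≈ 2.02×10³ K

P ∝ T⁴, so T₂/T₁ = (P₂/P₁)^(1/4) = (0.458)^(1/4) = 0.822652.
T₂ = 2456 × 0.822652 = 2.02×10³ K.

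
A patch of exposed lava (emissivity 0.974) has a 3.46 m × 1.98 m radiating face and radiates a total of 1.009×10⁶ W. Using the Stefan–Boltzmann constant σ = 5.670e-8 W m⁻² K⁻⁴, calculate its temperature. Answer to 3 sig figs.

Area A = 3.46 × 1.98 = 6.8508 m².
P = εσAT⁴ ⇒ T = (P/(εσA))^(1/4) = (1.009×10⁶/(0.974×5.670×10⁻⁸×6.8508))^(1/4) = 1.28×10³ K.

T ≈ 1.28×10³ K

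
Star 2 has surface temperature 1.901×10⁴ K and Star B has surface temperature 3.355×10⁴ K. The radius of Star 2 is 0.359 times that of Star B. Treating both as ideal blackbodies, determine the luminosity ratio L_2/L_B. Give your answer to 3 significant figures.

L ∝ R²T⁴, so L_2/L_B = (R_2/R_B)²(T_2/T_B)⁴ = (0.359)² × (1.901×10⁴/3.355×10⁴)⁴ = 0.128881 × 0.103076 = 0.0133.

L_2/L_B ≈ 0.0133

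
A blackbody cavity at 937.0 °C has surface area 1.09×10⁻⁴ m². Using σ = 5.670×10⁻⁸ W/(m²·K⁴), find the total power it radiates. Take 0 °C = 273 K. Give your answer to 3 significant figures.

P ≈ 13.2 W

T = 937.0 °C + 273 = 1210.0 K.
Area A = 1.09×10⁻⁴ m².
P = σAT⁴ = 5.670×10⁻⁸ × 1.09×10⁻⁴ × (1210.0)⁴ = 13.2 W.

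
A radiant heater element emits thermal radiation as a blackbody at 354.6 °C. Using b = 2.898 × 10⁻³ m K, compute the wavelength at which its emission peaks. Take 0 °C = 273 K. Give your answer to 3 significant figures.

λ_max ≈ 4.62 μm

T = 354.6 °C + 273 = 627.6 K.
Wien's displacement law: λ_max = b/T = (2.898×10⁻³ m·K)/(627.6 K) = 4.618×10⁻⁶ m.
That is 4.62 μm, in the infrared range.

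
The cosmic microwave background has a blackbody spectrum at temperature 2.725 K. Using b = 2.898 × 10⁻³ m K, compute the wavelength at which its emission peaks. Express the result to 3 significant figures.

λ_max ≈ 1.06×10⁻³ m

Wien's displacement law: λ_max = b/T = (2.898×10⁻³ m·K)/(2.725 K) = 1.063×10⁻³ m.
That is 1.06×10⁻³ m, in the microwave range.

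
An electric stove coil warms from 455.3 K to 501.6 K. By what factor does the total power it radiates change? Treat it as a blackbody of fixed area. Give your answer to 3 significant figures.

P₂/P₁ ≈ 1.47

P ∝ T⁴, so P₂/P₁ = (T₂/T₁)⁴ = (501.6/455.3)⁴ = (1.10169)⁴ = 1.47.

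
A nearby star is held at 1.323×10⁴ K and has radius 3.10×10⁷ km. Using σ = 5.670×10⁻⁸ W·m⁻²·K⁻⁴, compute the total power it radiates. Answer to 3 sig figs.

P ≈ 2.10×10³¹ W

Surface area A = 4πR² = 4π(3.10×10¹⁰ m)² = 1.20763×10²² m².
P = σAT⁴ = 5.670×10⁻⁸ × 1.20763×10²² × (1.323×10⁴)⁴ = 2.10×10³¹ W.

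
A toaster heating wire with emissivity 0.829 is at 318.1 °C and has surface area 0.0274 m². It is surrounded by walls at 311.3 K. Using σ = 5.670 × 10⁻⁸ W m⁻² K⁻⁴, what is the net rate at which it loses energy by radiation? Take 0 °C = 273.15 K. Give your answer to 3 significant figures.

Net loss ≈ 145 W

T = 318.1 °C + 273.15 = 591.25 K.
Area A = 0.0274 m².
Net radiated power P_net = εσA(T⁴ − T₀⁴) = 0.829×5.670×10⁻⁸×0.0274×(591.25⁴ − 311.3⁴).
T⁴ − T₀⁴ = 1.22204×10¹¹ − 9.39110×10⁹ = 1.12813×10¹¹ K⁴, so P_net = 145 W.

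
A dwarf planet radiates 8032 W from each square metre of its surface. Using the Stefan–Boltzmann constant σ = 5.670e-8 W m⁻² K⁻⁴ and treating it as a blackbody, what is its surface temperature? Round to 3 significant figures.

I = σT⁴, so T = (I/σ)^(1/4) = (8032/(5.670×10⁻⁸))^(1/4) = 613 K.

T ≈ 613 K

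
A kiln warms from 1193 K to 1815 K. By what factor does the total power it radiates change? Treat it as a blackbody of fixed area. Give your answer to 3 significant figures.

P₂/P₁ ≈ 5.36

P ∝ T⁴, so P₂/P₁ = (T₂/T₁)⁴ = (1815/1193)⁴ = (1.52137)⁴ = 5.36.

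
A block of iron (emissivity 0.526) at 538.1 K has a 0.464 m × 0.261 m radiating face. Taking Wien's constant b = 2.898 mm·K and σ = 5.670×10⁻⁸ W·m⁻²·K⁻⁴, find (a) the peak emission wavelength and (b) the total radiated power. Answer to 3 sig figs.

(a) λ_max = b/T = 2.898×10⁻³/538.1 = 5.386×10⁻⁶ m = 5.39 μm.
Area A = 0.464 × 0.261 = 0.121104 m².
(b) P = εσAT⁴ = 0.526×5.670×10⁻⁸×0.121104×(538.1)⁴ = 303 W.

λ_max ≈ 5.39 μm; P ≈ 303 W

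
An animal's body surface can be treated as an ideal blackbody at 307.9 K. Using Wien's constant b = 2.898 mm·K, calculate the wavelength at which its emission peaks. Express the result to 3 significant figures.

λ_max ≈ 9.41 μm

Wien's displacement law: λ_max = b/T = (2.898×10⁻³ m·K)/(307.9 K) = 9.412×10⁻⁶ m.
That is 9.41 μm, in the infrared range.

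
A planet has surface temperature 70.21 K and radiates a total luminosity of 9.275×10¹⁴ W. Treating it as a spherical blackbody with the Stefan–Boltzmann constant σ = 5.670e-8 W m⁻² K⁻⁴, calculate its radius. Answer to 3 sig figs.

L = 4πR²σT⁴ ⇒ R = √(L/(4πσT⁴)).
σT⁴ = 1.37778 W/m², so R = √(9.275×10¹⁴/(4π×1.37778)) = 7.32×10⁶ m.

R ≈ 7.32×10⁶ m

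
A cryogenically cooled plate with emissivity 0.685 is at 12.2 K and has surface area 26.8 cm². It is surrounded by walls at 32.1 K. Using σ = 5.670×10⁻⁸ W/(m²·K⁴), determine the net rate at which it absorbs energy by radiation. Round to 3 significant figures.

Net gain ≈ 1.08×10⁻⁴ W

Area A = 26.8 cm² = 2.68×10⁻³ m².
Net radiated power P_net = εσA(T⁴ − T₀⁴) = 0.685×5.670×10⁻⁸×2.68×10⁻³×(12.2⁴ − 32.1⁴).
T⁴ − T₀⁴ = 22153.3 − 1.06174×10⁶ = -1.03959×10⁶ K⁴, so P_net = -1.08×10⁻⁴ W — negative, meaning a net gain of 1.08×10⁻⁴ W.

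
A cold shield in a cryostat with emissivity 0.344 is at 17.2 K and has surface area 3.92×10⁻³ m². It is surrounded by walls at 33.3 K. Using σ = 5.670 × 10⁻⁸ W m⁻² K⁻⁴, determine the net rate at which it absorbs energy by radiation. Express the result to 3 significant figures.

Net gain ≈ 8.73×10⁻⁵ W

Area A = 3.92×10⁻³ m².
Net radiated power P_net = εσA(T⁴ − T₀⁴) = 0.344×5.670×10⁻⁸×3.92×10⁻³×(17.2⁴ − 33.3⁴).
T⁴ − T₀⁴ = 87521.3 − 1.22964×10⁶ = -1.14212×10⁶ K⁴, so P_net = -8.73×10⁻⁵ W — negative, meaning a net gain of 8.73×10⁻⁵ W.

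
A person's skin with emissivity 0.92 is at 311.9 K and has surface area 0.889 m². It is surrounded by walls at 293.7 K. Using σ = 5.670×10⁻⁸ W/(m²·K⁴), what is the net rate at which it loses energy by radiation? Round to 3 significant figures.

Net loss ≈ 93.8 W

Area A = 0.889 m².
Net radiated power P_net = εσA(T⁴ − T₀⁴) = 0.92×5.670×10⁻⁸×0.889×(311.9⁴ − 293.7⁴).
T⁴ − T₀⁴ = 9.46371×10⁹ − 7.44073×10⁹ = 2.02298×10⁹ K⁴, so P_net = 93.8 W.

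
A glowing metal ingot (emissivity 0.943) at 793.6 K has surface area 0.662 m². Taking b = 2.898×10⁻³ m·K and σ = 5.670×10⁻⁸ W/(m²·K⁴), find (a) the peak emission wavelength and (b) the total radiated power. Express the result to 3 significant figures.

(a) λ_max = b/T = 2.898×10⁻³/793.6 = 3.652×10⁻⁶ m = 3.65 μm.
Area A = 0.662 m².
(b) P = εσAT⁴ = 0.943×5.670×10⁻⁸×0.662×(793.6)⁴ = 1.40×10⁴ W.

λ_max ≈ 3.65 μm; P ≈ 1.40×10⁴ W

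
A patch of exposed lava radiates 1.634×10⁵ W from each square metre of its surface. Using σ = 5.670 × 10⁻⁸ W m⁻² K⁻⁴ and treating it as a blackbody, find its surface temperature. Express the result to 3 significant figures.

I = σT⁴, so T = (I/σ)^(1/4) = (1.634×10⁵/(5.670×10⁻⁸))^(1/4) = 1.30×10³ K.

T ≈ 1.30×10³ K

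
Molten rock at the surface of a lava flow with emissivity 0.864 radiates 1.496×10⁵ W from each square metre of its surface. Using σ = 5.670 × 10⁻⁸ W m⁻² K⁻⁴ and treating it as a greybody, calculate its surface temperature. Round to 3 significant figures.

T ≈ 1.32×10³ K

I = εσT⁴, so T = (I/εσ)^(1/4) = (1.496×10⁵/(0.864×5.670×10⁻⁸))^(1/4) = 1.32×10³ K.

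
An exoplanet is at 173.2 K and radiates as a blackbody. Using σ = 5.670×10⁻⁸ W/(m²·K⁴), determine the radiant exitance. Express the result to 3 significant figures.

Stefan–Boltzmann: I = σT⁴ = 5.670×10⁻⁸ × (173.2)⁴ = 51.0 W/m².

I ≈ 51.0 W/m²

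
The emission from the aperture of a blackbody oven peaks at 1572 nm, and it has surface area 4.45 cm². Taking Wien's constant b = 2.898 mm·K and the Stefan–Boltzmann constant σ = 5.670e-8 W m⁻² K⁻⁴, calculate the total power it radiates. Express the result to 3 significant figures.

P ≈ 291 W

Wien's law: T = b/λ_max = 2.898×10⁻³/1.572×10⁻⁶ = 1843.51 K.
Area A = 4.45 cm² = 4.45×10⁻⁴ m².
Then P = σAT⁴ = 5.670×10⁻⁸×4.45×10⁻⁴×(1843.51)⁴ = 291 W.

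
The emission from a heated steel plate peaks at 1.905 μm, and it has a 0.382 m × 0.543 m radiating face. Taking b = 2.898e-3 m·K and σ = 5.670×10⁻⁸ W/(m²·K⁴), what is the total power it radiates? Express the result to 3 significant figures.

P ≈ 6.30×10⁴ W

Wien's law: T = b/λ_max = 2.898×10⁻³/1.905×10⁻⁶ = 1521.26 K.
Area A = 0.382 × 0.543 = 0.207426 m².
Then P = σAT⁴ = 5.670×10⁻⁸×0.207426×(1521.26)⁴ = 6.30×10⁴ W.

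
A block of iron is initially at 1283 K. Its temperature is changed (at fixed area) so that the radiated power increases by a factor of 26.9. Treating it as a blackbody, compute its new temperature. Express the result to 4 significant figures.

P ∝ T⁴, so T₂/T₁ = (P₂/P₁)^(1/4) = (26.9)^(1/4) = 2.27739.
T₂ = 1283 × 2.27739 = 2922 K.

T₂ ≈ 2922 K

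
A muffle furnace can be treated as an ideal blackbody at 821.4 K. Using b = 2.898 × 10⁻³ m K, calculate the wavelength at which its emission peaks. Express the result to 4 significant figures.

λ_max ≈ 3.528 μm

Wien's displacement law: λ_max = b/T = (2.898×10⁻³ m·K)/(821.4 K) = 3.5281×10⁻⁶ m.
That is 3.528 μm, in the infrared range.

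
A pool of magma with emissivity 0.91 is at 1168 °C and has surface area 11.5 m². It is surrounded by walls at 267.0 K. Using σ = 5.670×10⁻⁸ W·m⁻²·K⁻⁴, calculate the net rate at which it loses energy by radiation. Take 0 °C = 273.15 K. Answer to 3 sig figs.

T = 1168 °C + 273.15 = 1441.15 K.
Area A = 11.5 m².
Net radiated power P_net = εσA(T⁴ − T₀⁴) = 0.91×5.670×10⁻⁸×11.5×(1441.15⁴ − 267.0⁴).
T⁴ − T₀⁴ = 4.31357×10¹² − 5.08212×10⁹ = 4.30849×10¹² K⁴, so P_net = 2.56×10⁶ W.

Net loss ≈ 2.56×10⁶ W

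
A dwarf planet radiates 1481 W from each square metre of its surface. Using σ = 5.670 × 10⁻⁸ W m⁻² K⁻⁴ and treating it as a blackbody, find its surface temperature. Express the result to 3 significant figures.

I = σT⁴, so T = (I/σ)^(1/4) = (1481/(5.670×10⁻⁸))^(1/4) = 402 K.

T ≈ 402 K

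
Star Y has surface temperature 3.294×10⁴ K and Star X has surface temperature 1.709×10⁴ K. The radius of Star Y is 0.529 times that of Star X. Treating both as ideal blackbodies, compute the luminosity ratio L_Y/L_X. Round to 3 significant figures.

L ∝ R²T⁴, so L_Y/L_X = (R_Y/R_X)²(T_Y/T_X)⁴ = (0.529)² × (3.294×10⁴/1.709×10⁴)⁴ = 0.279841 × 13.8015 = 3.86.

L_Y/L_X ≈ 3.86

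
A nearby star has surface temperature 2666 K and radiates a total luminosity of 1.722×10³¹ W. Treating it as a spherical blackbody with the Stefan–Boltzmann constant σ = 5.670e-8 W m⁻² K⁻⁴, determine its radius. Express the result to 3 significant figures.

L = 4πR²σT⁴ ⇒ R = √(L/(4πσT⁴)).
σT⁴ = 2.86433×10⁶ W/m², so R = √(1.722×10³¹/(4π×2.86433×10⁶)) = 6.92×10¹¹ m.

R ≈ 6.92×10¹¹ m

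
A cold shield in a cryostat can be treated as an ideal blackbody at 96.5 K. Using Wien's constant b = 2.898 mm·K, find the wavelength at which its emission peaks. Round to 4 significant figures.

Wien's displacement law: λ_max = b/T = (2.898×10⁻³ m·K)/(96.5 K) = 3.0031×10⁻⁵ m.
That is 30.03 μm, in the infrared range.

λ_max ≈ 30.03 μm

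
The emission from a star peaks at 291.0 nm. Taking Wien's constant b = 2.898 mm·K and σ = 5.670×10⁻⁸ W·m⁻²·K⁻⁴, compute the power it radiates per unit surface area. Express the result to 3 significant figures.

I ≈ 5.58×10⁸ W/m²

Wien's law: T = b/λ_max = 2.898×10⁻³/2.910×10⁻⁷ = 9958.76 K.
Then I = σT⁴ = 5.670×10⁻⁸×(9958.76)⁴ = 5.58×10⁸ W/m².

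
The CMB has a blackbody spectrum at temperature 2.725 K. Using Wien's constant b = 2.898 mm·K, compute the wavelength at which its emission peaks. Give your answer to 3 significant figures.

λ_max ≈ 1.06×10⁻³ m

Wien's displacement law: λ_max = b/T = (2.898×10⁻³ m·K)/(2.725 K) = 1.063×10⁻³ m.
That is 1.06×10⁻³ m, in the microwave range.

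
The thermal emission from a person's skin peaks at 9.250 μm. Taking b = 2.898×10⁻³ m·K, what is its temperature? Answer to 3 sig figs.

Wien's law gives T = b/λ_max = (2.898×10⁻³ m·K)/(9.250×10⁻⁶ m) = 313 K.

T ≈ 313 K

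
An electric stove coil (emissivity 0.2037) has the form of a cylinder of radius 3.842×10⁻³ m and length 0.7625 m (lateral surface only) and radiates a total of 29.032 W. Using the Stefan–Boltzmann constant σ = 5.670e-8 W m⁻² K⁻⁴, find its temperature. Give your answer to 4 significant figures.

Lateral area A = 2πrL = 2π×3.842×10⁻³×0.7625 = 0.0184067 m².
P = εσAT⁴ ⇒ T = (P/(εσA))^(1/4) = (29.032/(0.2037×5.670×10⁻⁸×0.0184067))^(1/4) = 607.9 K.

T ≈ 607.9 K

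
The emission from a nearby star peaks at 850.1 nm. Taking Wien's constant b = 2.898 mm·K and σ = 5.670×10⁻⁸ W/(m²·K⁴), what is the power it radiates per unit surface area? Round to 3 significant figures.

I ≈ 7.66×10⁶ W/m²

Wien's law: T = b/λ_max = 2.898×10⁻³/8.501×10⁻⁷ = 3409.01 K.
Then I = σT⁴ = 5.670×10⁻⁸×(3409.01)⁴ = 7.66×10⁶ W/m².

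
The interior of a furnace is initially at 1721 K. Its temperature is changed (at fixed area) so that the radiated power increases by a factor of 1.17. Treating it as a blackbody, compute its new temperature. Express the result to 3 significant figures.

P ∝ T⁴, so T₂/T₁ = (P₂/P₁)^(1/4) = (1.17)^(1/4) = 1.04003.
T₂ = 1721 × 1.04003 = 1.79×10³ K.

T₂ ≈ 1.79×10³ K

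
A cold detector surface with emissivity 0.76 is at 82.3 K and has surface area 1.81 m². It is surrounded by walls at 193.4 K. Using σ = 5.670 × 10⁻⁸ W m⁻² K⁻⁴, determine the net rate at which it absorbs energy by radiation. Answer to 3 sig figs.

Net gain ≈ 106 W

Area A = 1.81 m².
Net radiated power P_net = εσA(T⁴ − T₀⁴) = 0.76×5.670×10⁻⁸×1.81×(82.3⁴ − 193.4⁴).
T⁴ − T₀⁴ = 4.58775×10⁷ − 1.39903×10⁹ = -1.35315×10⁹ K⁴, so P_net = -106 W — negative, meaning a net gain of 106 W.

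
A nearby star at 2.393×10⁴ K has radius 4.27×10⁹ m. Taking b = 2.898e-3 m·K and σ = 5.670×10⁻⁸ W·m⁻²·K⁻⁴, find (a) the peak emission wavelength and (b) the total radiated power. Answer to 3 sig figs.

λ_max ≈ 121 nm; P ≈ 4.26×10³⁰ W

(a) λ_max = b/T = 2.898×10⁻³/2.393×10⁴ = 1.211×10⁻⁷ m = 121 nm.
Surface area A = 4πR² = 4π(4.27×10⁹ m)² = 2.29121×10²⁰ m².
(b) P = σAT⁴ = 5.670×10⁻⁸×2.29121×10²⁰×(2.393×10⁴)⁴ = 4.26×10³⁰ W.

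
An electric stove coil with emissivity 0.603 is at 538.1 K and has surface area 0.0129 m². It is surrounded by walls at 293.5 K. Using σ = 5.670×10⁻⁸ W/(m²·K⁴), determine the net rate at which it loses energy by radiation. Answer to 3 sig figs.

Net loss ≈ 33.7 W

Area A = 0.0129 m².
Net radiated power P_net = εσA(T⁴ − T₀⁴) = 0.603×5.670×10⁻⁸×0.0129×(538.1⁴ − 293.5⁴).
T⁴ − T₀⁴ = 8.38401×10¹⁰ − 7.42049×10⁹ = 7.64196×10¹⁰ K⁴, so P_net = 33.7 W.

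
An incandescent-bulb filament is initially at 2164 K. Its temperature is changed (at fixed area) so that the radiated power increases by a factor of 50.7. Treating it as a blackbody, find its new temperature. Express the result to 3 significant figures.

T₂ ≈ 5.77×10³ K

P ∝ T⁴, so T₂/T₁ = (P₂/P₁)^(1/4) = (50.7)^(1/4) = 2.66841.
T₂ = 2164 × 2.66841 = 5.77×10³ K.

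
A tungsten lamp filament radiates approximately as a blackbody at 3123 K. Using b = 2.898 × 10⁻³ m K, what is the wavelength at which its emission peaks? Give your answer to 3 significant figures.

λ_max ≈ 0.928 μm

Wien's displacement law: λ_max = b/T = (2.898×10⁻³ m·K)/(3123 K) = 9.280×10⁻⁷ m.
That is 0.928 μm, in the infrared range.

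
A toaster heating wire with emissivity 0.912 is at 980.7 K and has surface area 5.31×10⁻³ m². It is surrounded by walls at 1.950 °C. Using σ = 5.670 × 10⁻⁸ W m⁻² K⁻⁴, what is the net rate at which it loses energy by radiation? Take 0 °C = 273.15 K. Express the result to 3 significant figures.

Net loss ≈ 252 W

Surroundings: T = 1.950 °C + 273.15 = 275.100 K.
Area A = 5.31×10⁻³ m².
Net radiated power P_net = εσA(T⁴ − T₀⁴) = 0.912×5.670×10⁻⁸×5.31×10⁻³×(980.7⁴ − 275.100⁴).
T⁴ − T₀⁴ = 9.25006×10¹¹ − 5.72746×10⁹ = 9.19279×10¹¹ K⁴, so P_net = 252 W.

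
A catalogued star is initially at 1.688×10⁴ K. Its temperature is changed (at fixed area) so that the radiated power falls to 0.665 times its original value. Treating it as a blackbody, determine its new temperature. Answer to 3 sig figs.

T₂ ≈ 1.52×10⁴ K

P ∝ T⁴, so T₂/T₁ = (P₂/P₁)^(1/4) = (0.665)^(1/4) = 0.903037.
T₂ = 1.688×10⁴ × 0.903037 = 1.52×10⁴ K.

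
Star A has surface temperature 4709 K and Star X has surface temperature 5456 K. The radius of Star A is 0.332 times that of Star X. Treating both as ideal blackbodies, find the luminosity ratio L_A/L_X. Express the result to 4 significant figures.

L_A/L_X ≈ 0.06116

L ∝ R²T⁴, so L_A/L_X = (R_A/R_X)²(T_A/T_X)⁴ = (0.332)² × (4709/5456)⁴ = 0.110224 × 0.554903 = 0.06116.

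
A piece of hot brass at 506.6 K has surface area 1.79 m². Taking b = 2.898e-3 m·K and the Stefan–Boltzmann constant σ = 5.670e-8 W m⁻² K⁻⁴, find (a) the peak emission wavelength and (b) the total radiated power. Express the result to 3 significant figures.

λ_max ≈ 5.72 μm; P ≈ 6.68×10³ W

(a) λ_max = b/T = 2.898×10⁻³/506.6 = 5.720×10⁻⁶ m = 5.72 μm.
Area A = 1.79 m².
(b) P = σAT⁴ = 5.670×10⁻⁸×1.79×(506.6)⁴ = 6.68×10³ W.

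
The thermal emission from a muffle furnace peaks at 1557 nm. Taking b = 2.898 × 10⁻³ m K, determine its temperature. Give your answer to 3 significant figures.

T ≈ 1.86×10³ K

Wien's law gives T = b/λ_max = (2.898×10⁻³ m·K)/(1.557×10⁻⁶ m) = 1.86×10³ K.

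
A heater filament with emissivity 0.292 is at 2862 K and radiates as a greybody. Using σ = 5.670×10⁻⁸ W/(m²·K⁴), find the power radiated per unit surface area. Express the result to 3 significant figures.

I ≈ 1.11×10⁶ W/m²

Stefan–Boltzmann: I = εσT⁴ = 0.292 × 5.670×10⁻⁸ × (2862)⁴ = 1.11×10⁶ W/m².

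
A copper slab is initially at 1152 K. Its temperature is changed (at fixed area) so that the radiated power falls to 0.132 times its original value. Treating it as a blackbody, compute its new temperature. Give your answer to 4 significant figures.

P ∝ T⁴, so T₂/T₁ = (P₂/P₁)^(1/4) = (0.132)^(1/4) = 0.602759.
T₂ = 1152 × 0.602759 = 694.4 K.

T₂ ≈ 694.4 K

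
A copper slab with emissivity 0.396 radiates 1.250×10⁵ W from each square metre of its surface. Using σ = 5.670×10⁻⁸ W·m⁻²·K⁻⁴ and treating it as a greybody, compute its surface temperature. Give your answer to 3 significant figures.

T ≈ 1.54×10³ K

I = εσT⁴, so T = (I/εσ)^(1/4) = (1.250×10⁵/(0.396×5.670×10⁻⁸))^(1/4) = 1.54×10³ K.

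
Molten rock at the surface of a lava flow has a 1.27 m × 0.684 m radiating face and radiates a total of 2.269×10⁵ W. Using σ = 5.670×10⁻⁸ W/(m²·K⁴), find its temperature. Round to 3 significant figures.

T ≈ 1.47×10³ K

Area A = 1.27 × 0.684 = 0.86868 m².
P = σAT⁴ ⇒ T = (P/(σA))^(1/4) = (2.269×10⁵/(5.670×10⁻⁸×0.86868))^(1/4) = 1.47×10³ K.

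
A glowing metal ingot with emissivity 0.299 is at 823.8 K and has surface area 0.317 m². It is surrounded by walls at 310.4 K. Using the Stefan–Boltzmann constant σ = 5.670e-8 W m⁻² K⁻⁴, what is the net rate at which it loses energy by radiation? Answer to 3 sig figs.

Net loss ≈ 2.43×10³ W

Area A = 0.317 m².
Net radiated power P_net = εσA(T⁴ − T₀⁴) = 0.299×5.670×10⁻⁸×0.317×(823.8⁴ − 310.4⁴).
T⁴ − T₀⁴ = 4.60561×10¹¹ − 9.28297×10⁹ = 4.51278×10¹¹ K⁴, so P_net = 2.43×10³ W.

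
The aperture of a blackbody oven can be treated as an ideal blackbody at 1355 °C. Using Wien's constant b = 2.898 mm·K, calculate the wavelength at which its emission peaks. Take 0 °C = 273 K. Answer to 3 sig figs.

λ_max ≈ 1.78 μm

T = 1355 °C + 273 = 1628 K.
Wien's displacement law: λ_max = b/T = (2.898×10⁻³ m·K)/(1628 K) = 1.780×10⁻⁶ m.
That is 1.78 μm, in the infrared range.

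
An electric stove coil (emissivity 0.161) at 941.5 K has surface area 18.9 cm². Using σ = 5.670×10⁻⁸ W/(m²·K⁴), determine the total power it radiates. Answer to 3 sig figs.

Area A = 18.9 cm² = 1.89×10⁻³ m².
P = εσAT⁴ = 0.161 × 5.670×10⁻⁸ × 1.89×10⁻³ × (941.5)⁴ = 13.6 W.

P ≈ 13.6 W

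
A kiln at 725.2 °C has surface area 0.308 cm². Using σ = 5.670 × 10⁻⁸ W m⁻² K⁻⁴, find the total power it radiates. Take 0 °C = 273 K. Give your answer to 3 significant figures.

P ≈ 1.73 W

T = 725.2 °C + 273 = 998.2 K.
Area A = 0.308 cm² = 3.08×10⁻⁵ m².
P = σAT⁴ = 5.670×10⁻⁸ × 3.08×10⁻⁵ × (998.2)⁴ = 1.73 W.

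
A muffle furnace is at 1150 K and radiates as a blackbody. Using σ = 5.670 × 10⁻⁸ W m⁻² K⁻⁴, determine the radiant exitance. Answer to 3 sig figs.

I ≈ 9.92×10⁴ W/m²

Stefan–Boltzmann: I = σT⁴ = 5.670×10⁻⁸ × (1150)⁴ = 9.92×10⁴ W/m².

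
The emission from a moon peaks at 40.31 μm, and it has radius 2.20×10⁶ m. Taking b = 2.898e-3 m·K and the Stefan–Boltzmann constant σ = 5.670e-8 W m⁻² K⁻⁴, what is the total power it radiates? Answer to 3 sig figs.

P ≈ 9.21×10¹³ W

Wien's law: T = b/λ_max = 2.898×10⁻³/4.031×10⁻⁵ = 71.8928 K.
Surface area A = 4πR² = 4π(2.20×10⁶ m)² = 6.08212×10¹³ m².
Then P = σAT⁴ = 5.670×10⁻⁸×6.08212×10¹³×(71.8928)⁴ = 9.21×10¹³ W.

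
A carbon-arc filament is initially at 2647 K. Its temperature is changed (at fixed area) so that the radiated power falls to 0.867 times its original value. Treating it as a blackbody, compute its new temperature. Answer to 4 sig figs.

T₂ ≈ 2554 K

P ∝ T⁴, so T₂/T₁ = (P₂/P₁)^(1/4) = (0.867)^(1/4) = 0.964950.
T₂ = 2647 × 0.964950 = 2554 K.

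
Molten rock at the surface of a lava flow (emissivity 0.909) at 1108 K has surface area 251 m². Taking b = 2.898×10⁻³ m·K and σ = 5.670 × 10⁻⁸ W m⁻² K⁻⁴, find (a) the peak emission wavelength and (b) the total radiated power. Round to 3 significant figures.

λ_max ≈ 2.62×10³ nm; P ≈ 1.95×10⁷ W

(a) λ_max = b/T = 2.898×10⁻³/1108 = 2.616×10⁻⁶ m = 2.62×10³ nm.
Area A = 251 m².
(b) P = εσAT⁴ = 0.909×5.670×10⁻⁸×251×(1108)⁴ = 1.95×10⁷ W.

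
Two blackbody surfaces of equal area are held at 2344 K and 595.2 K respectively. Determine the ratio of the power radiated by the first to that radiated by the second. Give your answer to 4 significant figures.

P₁/P₂ ≈ 240.5

With equal areas, P₁/P₂ = (T₁/T₂)⁴ = (2344/595.2)⁴ = 240.5.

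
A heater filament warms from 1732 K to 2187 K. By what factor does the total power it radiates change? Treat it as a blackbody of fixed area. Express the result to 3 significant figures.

P₂/P₁ ≈ 2.54

P ∝ T⁴, so P₂/P₁ = (T₂/T₁)⁴ = (2187/1732)⁴ = (1.26270)⁴ = 2.54.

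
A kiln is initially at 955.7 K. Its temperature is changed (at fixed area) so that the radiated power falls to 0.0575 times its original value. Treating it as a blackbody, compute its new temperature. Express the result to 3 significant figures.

P ∝ T⁴, so T₂/T₁ = (P₂/P₁)^(1/4) = (0.0575)^(1/4) = 0.489685.
T₂ = 955.7 × 0.489685 = 468 K.

T₂ ≈ 468 K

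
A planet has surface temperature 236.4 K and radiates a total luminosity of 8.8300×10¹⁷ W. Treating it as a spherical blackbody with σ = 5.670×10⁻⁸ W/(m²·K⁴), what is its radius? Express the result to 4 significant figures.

L = 4πR²σT⁴ ⇒ R = √(L/(4πσT⁴)).
σT⁴ = 177.081 W/m², so R = √(8.8300×10¹⁷/(4π×177.081)) = 1.992×10⁷ m.

R ≈ 1.992×10⁷ m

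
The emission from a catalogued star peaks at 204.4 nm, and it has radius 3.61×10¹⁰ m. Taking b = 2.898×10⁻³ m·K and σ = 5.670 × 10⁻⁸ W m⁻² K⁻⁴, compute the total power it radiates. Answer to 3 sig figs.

P ≈ 3.75×10³¹ W

Wien's law: T = b/λ_max = 2.898×10⁻³/2.044×10⁻⁷ = 14178.1 K.
Surface area A = 4πR² = 4π(3.61×10¹⁰ m)² = 1.63766×10²² m².
Then P = σAT⁴ = 5.670×10⁻⁸×1.63766×10²²×(14178.1)⁴ = 3.75×10³¹ W.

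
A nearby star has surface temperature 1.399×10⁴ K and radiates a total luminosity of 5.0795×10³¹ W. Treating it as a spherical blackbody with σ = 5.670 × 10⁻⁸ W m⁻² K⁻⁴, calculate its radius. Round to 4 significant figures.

L = 4πR²σT⁴ ⇒ R = √(L/(4πσT⁴)).
σT⁴ = 2.17197×10⁹ W/m², so R = √(5.0795×10³¹/(4π×2.17197×10⁹)) = 4.314×10¹⁰ m.

R ≈ 4.314×10¹⁰ m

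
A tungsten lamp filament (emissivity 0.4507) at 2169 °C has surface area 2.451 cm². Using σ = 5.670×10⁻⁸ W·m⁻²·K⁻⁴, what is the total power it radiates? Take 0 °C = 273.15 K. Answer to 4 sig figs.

P ≈ 222.8 W

T = 2169 °C + 273.15 = 2442.15 K.
Area A = 2.451 cm² = 2.451×10⁻⁴ m².
P = εσAT⁴ = 0.4507 × 5.670×10⁻⁸ × 2.451×10⁻⁴ × (2442.15)⁴ = 222.8 W.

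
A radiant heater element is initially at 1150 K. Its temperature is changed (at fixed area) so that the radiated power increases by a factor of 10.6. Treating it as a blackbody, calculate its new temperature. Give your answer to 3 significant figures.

P ∝ T⁴, so T₂/T₁ = (P₂/P₁)^(1/4) = (10.6)^(1/4) = 1.80437.
T₂ = 1150 × 1.80437 = 2.08×10³ K.

T₂ ≈ 2.08×10³ K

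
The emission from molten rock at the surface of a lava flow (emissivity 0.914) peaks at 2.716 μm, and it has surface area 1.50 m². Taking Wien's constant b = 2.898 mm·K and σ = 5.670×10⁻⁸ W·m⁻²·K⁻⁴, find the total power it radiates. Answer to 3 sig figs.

Wien's law: T = b/λ_max = 2.898×10⁻³/2.716×10⁻⁶ = 1067.01 K.
Area A = 1.50 m².
Then P = εσAT⁴ = 0.914×5.670×10⁻⁸×1.50×(1067.01)⁴ = 1.01×10⁵ W.

P ≈ 1.01×10⁵ W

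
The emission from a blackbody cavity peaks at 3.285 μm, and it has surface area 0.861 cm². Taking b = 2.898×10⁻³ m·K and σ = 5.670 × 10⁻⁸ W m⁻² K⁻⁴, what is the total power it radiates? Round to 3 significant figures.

Wien's law: T = b/λ_max = 2.898×10⁻³/3.285×10⁻⁶ = 882.192 K.
Area A = 0.861 cm² = 8.61×10⁻⁵ m².
Then P = σAT⁴ = 5.670×10⁻⁸×8.61×10⁻⁵×(882.192)⁴ = 2.96 W.

P ≈ 2.96 W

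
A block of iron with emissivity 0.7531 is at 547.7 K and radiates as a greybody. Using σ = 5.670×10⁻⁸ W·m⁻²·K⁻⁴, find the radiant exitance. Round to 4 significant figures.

I ≈ 3842 W/m²

Stefan–Boltzmann: I = εσT⁴ = 0.7531 × 5.670×10⁻⁸ × (547.7)⁴ = 3842 W/m².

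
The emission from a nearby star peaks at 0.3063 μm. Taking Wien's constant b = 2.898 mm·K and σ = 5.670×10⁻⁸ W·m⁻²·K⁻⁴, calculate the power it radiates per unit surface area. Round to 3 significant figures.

I ≈ 4.54×10⁸ W/m²

Wien's law: T = b/λ_max = 2.898×10⁻³/3.063×10⁻⁷ = 9461.31 K.
Then I = σT⁴ = 5.670×10⁻⁸×(9461.31)⁴ = 4.54×10⁸ W/m².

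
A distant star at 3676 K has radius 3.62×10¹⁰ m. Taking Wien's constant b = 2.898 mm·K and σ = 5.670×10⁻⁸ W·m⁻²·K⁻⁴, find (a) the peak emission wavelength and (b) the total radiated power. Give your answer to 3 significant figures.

λ_max ≈ 788 nm; P ≈ 1.70×10²⁹ W

(a) λ_max = b/T = 2.898×10⁻³/3676 = 7.884×10⁻⁷ m = 788 nm.
Surface area A = 4πR² = 4π(3.62×10¹⁰ m)² = 1.64675×10²² m².
(b) P = σAT⁴ = 5.670×10⁻⁸×1.64675×10²²×(3676)⁴ = 1.70×10²⁹ W.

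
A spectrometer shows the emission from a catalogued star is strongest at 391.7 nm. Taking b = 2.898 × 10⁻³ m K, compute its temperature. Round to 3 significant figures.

T ≈ 7.40×10³ K

Wien's law gives T = b/λ_max = (2.898×10⁻³ m·K)/(3.917×10⁻⁷ m) = 7.40×10³ K.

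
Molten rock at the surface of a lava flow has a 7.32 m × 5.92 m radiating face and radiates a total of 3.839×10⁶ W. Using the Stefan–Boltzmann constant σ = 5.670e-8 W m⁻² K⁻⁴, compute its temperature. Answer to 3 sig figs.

T ≈ 1.12×10³ K

Area A = 7.32 × 5.92 = 43.3344 m².
P = σAT⁴ ⇒ T = (P/(σA))^(1/4) = (3.839×10⁶/(5.670×10⁻⁸×43.3344))^(1/4) = 1.12×10³ K.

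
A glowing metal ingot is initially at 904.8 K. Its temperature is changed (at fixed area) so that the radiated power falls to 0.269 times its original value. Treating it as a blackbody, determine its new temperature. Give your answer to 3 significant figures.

T₂ ≈ 652 K

P ∝ T⁴, so T₂/T₁ = (P₂/P₁)^(1/4) = (0.269)^(1/4) = 0.720175.
T₂ = 904.8 × 0.720175 = 652 K.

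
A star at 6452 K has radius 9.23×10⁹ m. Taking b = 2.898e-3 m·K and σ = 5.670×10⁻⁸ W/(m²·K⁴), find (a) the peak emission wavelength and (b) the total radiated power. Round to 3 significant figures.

λ_max ≈ 0.449 μm; P ≈ 1.05×10²⁹ W

(a) λ_max = b/T = 2.898×10⁻³/6452 = 4.492×10⁻⁷ m = 0.449 μm.
Surface area A = 4πR² = 4π(9.23×10⁹ m)² = 1.07057×10²¹ m².
(b) P = σAT⁴ = 5.670×10⁻⁸×1.07057×10²¹×(6452)⁴ = 1.05×10²⁹ W.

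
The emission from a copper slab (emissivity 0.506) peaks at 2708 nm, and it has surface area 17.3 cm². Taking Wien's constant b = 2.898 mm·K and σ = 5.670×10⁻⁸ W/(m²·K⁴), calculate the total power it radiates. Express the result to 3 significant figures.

P ≈ 65.1 W

Wien's law: T = b/λ_max = 2.898×10⁻³/2.708×10⁻⁶ = 1070.16 K.
Area A = 17.3 cm² = 1.73×10⁻³ m².
Then P = εσAT⁴ = 0.506×5.670×10⁻⁸×1.73×10⁻³×(1070.16)⁴ = 65.1 W.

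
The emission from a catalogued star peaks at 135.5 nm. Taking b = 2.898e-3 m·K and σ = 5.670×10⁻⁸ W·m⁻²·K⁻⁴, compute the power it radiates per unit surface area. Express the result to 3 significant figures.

Wien's law: T = b/λ_max = 2.898×10⁻³/1.355×10⁻⁷ = 21387.5 K.
Then I = σT⁴ = 5.670×10⁻⁸×(21387.5)⁴ = 1.19×10¹⁰ W/m².

I ≈ 1.19×10¹⁰ W/m²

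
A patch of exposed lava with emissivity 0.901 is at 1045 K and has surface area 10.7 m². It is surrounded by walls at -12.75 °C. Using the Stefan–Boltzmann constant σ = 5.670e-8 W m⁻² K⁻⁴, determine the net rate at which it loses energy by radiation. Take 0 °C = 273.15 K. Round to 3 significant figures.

Net loss ≈ 6.49×10⁵ W

Surroundings: T = -12.75 °C + 273.15 = 260.40 K.
Area A = 10.7 m².
Net radiated power P_net = εσA(T⁴ − T₀⁴) = 0.901×5.670×10⁻⁸×10.7×(1045⁴ − 260.40⁴).
T⁴ − T₀⁴ = 1.19252×10¹² − 4.59795×10⁹ = 1.18792×10¹² K⁴, so P_net = 6.49×10⁵ W.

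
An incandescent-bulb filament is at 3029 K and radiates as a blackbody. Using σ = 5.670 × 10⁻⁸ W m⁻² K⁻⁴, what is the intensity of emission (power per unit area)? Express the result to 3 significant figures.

Stefan–Boltzmann: I = σT⁴ = 5.670×10⁻⁸ × (3029)⁴ = 4.77×10⁶ W/m².

I ≈ 4.77×10⁶ W/m²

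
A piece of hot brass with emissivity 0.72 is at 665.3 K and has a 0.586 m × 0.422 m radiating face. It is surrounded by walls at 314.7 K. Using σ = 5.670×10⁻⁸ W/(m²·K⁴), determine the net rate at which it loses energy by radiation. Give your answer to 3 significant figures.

Net loss ≈ 1.88×10³ W

Area A = 0.586 × 0.422 = 0.247292 m².
Net radiated power P_net = εσA(T⁴ − T₀⁴) = 0.72×5.670×10⁻⁸×0.247292×(665.3⁴ − 314.7⁴).
T⁴ − T₀⁴ = 1.95916×10¹¹ − 9.80815×10⁹ = 1.86108×10¹¹ K⁴, so P_net = 1.88×10³ W.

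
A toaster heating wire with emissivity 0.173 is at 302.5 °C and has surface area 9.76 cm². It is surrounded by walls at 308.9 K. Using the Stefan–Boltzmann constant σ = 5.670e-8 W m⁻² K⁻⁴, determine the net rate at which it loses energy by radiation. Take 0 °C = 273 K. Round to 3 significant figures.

Net loss ≈ 0.963 W

T = 302.5 °C + 273 = 575.5 K.
Area A = 9.76 cm² = 9.76×10⁻⁴ m².
Net radiated power P_net = εσA(T⁴ − T₀⁴) = 0.173×5.670×10⁻⁸×9.76×10⁻⁴×(575.5⁴ − 308.9⁴).
T⁴ − T₀⁴ = 1.09694×10¹¹ − 9.10483×10⁹ = 1.00589×10¹¹ K⁴, so P_net = 0.963 W.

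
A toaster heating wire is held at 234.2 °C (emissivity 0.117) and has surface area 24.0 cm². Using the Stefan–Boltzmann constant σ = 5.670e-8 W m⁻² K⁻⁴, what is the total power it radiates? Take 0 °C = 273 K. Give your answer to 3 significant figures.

P ≈ 1.05 W

T = 234.2 °C + 273 = 507.2 K.
Area A = 24.0 cm² = 2.40×10⁻³ m².
P = εσAT⁴ = 0.117 × 5.670×10⁻⁸ × 2.40×10⁻³ × (507.2)⁴ = 1.05 W.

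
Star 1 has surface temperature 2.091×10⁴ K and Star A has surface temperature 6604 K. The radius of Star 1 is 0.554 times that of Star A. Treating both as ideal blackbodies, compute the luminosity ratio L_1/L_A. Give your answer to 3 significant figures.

L_1/L_A ≈ 30.8

L ∝ R²T⁴, so L_1/L_A = (R_1/R_A)²(T_1/T_A)⁴ = (0.554)² × (2.091×10⁴/6604)⁴ = 0.306916 × 100.505 = 30.8.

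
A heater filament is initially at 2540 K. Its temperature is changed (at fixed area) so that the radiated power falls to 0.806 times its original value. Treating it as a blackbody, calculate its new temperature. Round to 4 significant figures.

P ∝ T⁴, so T₂/T₁ = (P₂/P₁)^(1/4) = (0.806)^(1/4) = 0.947510.
T₂ = 2540 × 0.947510 = 2407 K.

T₂ ≈ 2407 K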